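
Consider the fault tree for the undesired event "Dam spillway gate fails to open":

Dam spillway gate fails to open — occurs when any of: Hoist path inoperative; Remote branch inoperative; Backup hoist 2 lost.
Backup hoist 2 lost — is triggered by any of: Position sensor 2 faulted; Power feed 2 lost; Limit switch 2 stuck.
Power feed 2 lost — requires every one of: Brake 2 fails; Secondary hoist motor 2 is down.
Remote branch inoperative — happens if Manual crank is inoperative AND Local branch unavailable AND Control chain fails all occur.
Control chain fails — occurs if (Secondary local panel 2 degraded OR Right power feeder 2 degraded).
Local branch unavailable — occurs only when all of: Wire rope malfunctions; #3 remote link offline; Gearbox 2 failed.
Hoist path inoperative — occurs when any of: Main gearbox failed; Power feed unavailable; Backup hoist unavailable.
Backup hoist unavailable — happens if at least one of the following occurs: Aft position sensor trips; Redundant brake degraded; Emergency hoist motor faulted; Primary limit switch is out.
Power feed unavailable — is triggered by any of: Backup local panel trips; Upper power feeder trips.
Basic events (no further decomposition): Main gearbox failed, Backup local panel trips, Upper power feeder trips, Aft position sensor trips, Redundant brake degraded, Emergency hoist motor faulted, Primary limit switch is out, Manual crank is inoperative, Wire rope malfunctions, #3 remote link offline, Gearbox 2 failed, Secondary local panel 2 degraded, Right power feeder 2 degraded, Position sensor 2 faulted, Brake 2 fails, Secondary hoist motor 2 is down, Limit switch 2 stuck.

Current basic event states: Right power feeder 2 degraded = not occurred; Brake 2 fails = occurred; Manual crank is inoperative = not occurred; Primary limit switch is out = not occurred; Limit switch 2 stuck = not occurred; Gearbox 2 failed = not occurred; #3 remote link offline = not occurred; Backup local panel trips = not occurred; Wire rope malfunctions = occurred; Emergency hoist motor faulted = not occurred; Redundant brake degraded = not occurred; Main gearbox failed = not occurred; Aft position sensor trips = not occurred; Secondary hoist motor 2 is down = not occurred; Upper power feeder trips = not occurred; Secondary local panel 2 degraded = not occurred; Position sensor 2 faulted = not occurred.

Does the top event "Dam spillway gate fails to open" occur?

Power feed unavailable [OR]: Backup local panel trips=not, Upper power feeder trips=not → no input occurs → does not occur.
Backup hoist unavailable [OR]: Aft position sensor trips=not, Redundant brake degraded=not, Emergency hoist motor faulted=not, Primary limit switch is out=not → no input occurs → does not occur.
Hoist path inoperative [OR]: Main gearbox failed=not, Power feed unavailable=not, Backup hoist unavailable=not → no input occurs → does not occur.
Local branch unavailable [AND]: Wire rope malfunctions=occurs, #3 remote link offline=not, Gearbox 2 failed=not → not all inputs occur → does not occur.
Control chain fails [OR]: Secondary local panel 2 degraded=not, Right power feeder 2 degraded=not → no input occurs → does not occur.
Remote branch inoperative [AND]: Manual crank is inoperative=not, Local branch unavailable=not, Control chain fails=not → not all inputs occur → does not occur.
Power feed 2 lost [AND]: Brake 2 fails=occurs, Secondary hoist motor 2 is down=not → not all inputs occur → does not occur.
Backup hoist 2 lost [OR]: Position sensor 2 faulted=not, Power feed 2 lost=not, Limit switch 2 stuck=not → no input occurs → does not occur.
Dam spillway gate fails to open [OR]: Hoist path inoperative=not, Remote branch inoperative=not, Backup hoist 2 lost=not → no input occurs → does not occur.

No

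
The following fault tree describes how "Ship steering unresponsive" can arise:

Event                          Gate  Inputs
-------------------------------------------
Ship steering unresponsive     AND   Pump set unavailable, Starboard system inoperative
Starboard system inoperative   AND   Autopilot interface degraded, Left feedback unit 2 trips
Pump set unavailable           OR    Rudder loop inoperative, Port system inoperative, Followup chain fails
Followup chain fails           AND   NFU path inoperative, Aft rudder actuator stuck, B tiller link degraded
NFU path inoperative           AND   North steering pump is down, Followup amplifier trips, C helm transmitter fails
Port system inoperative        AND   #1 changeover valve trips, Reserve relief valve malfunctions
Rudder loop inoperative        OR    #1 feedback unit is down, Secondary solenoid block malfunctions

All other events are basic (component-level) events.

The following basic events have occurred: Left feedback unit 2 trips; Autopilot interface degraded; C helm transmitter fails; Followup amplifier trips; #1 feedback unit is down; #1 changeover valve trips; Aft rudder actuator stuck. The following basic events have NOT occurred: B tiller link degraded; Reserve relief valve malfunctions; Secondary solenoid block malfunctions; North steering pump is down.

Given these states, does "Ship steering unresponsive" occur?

Rudder loop inoperative [OR]: #1 feedback unit is down=occurs, Secondary solenoid block malfunctions=not → at least one input occurs → occurs.
Port system inoperative [AND]: #1 changeover valve trips=occurs, Reserve relief valve malfunctions=not → not all inputs occur → does not occur.
NFU path inoperative [AND]: North steering pump is down=not, Followup amplifier trips=occurs, C helm transmitter fails=occurs → not all inputs occur → does not occur.
Followup chain fails [AND]: NFU path inoperative=not, Aft rudder actuator stuck=occurs, B tiller link degraded=not → not all inputs occur → does not occur.
Pump set unavailable [OR]: Rudder loop inoperative=occurs, Port system inoperative=not, Followup chain fails=not → at least one input occurs → occurs.
Starboard system inoperative [AND]: Autopilot interface degraded=occurs, Left feedback unit 2 trips=occurs → all inputs occur → occurs.
Ship steering unresponsive [AND]: Pump set unavailable=occurs, Starboard system inoperative=occurs → all inputs occur → occurs.

Yes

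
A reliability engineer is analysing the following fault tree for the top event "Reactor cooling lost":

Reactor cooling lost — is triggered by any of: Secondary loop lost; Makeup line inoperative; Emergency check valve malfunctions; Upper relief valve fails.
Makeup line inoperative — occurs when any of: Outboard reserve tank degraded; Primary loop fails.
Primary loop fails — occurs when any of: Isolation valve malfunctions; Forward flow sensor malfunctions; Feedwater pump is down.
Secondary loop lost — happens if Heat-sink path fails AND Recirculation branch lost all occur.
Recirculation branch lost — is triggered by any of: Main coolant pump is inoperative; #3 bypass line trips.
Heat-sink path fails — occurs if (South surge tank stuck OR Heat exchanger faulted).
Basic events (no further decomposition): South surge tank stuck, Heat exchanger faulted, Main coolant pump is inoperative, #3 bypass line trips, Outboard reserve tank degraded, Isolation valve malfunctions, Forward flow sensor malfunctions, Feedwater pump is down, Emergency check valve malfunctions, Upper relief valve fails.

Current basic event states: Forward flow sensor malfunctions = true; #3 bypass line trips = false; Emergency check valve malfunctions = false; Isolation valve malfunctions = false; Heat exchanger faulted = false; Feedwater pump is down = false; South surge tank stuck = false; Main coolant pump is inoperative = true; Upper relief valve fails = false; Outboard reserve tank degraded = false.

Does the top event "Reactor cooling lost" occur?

Heat-sink path fails [OR]: South surge tank stuck=not, Heat exchanger faulted=not → no input occurs → does not occur.
Recirculation branch lost [OR]: Main coolant pump is inoperative=occurs, #3 bypass line trips=not → at least one input occurs → occurs.
Secondary loop lost [AND]: Heat-sink path fails=not, Recirculation branch lost=occurs → not all inputs occur → does not occur.
Primary loop fails [OR]: Isolation valve malfunctions=not, Forward flow sensor malfunctions=occurs, Feedwater pump is down=not → at least one input occurs → occurs.
Makeup line inoperative [OR]: Outboard reserve tank degraded=not, Primary loop fails=occurs → at least one input occurs → occurs.
Reactor cooling lost [OR]: Secondary loop lost=not, Makeup line inoperative=occurs, Emergency check valve malfunctions=not, Upper relief valve fails=not → at least one input occurs → occurs.

Yes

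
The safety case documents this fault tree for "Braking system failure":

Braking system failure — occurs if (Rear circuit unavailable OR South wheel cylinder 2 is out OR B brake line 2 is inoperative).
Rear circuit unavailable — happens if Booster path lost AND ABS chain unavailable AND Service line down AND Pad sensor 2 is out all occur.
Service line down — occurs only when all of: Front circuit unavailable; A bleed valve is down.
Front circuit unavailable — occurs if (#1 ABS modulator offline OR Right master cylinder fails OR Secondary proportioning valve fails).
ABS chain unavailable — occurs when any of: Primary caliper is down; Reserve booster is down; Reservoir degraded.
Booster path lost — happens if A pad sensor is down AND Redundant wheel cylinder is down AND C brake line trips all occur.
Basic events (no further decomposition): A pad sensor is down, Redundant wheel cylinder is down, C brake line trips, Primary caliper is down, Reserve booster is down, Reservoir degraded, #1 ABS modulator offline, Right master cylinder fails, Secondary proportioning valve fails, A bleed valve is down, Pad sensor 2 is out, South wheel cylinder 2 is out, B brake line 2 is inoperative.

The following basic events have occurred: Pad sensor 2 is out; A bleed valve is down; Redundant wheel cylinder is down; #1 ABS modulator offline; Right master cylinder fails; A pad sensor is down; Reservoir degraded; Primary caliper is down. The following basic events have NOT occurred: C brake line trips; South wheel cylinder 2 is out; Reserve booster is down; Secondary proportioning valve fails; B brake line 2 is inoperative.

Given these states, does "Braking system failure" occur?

Booster path lost [AND]: A pad sensor is down=occurs, Redundant wheel cylinder is down=occurs, C brake line trips=not → not all inputs occur → does not occur.
ABS chain unavailable [OR]: Primary caliper is down=occurs, Reserve booster is down=not, Reservoir degraded=occurs → at least one input occurs → occurs.
Front circuit unavailable [OR]: #1 ABS modulator offline=occurs, Right master cylinder fails=occurs, Secondary proportioning valve fails=not → at least one input occurs → occurs.
Service line down [AND]: Front circuit unavailable=occurs, A bleed valve is down=occurs → all inputs occur → occurs.
Rear circuit unavailable [AND]: Booster path lost=not, ABS chain unavailable=occurs, Service line down=occurs, Pad sensor 2 is out=occurs → not all inputs occur → does not occur.
Braking system failure [OR]: Rear circuit unavailable=not, South wheel cylinder 2 is out=not, B brake line 2 is inoperative=not → no input occurs → does not occur.

No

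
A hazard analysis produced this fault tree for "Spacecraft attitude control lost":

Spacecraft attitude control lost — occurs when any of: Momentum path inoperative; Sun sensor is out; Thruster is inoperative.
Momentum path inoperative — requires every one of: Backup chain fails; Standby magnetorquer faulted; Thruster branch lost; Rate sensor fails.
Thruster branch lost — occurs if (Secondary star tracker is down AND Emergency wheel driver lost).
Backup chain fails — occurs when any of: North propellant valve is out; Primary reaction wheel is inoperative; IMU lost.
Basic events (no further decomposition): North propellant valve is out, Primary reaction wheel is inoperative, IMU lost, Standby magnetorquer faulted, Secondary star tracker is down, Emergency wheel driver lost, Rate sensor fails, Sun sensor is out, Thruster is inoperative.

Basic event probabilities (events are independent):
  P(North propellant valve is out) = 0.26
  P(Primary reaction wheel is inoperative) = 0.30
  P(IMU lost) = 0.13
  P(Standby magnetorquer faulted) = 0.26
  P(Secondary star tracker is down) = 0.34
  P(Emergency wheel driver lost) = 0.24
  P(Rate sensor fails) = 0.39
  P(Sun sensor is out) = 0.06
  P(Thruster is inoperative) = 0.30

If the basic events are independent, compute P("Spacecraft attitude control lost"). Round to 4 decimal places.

P(Backup chain fails) [OR] = 1 − (1−0.26) × (1−0.30) × (1−0.13) = 0.549340
P(Thruster branch lost) [AND] = 0.34 × 0.24 = 0.081600
P(Momentum path inoperative) [AND] = 0.549340 × 0.26 × 0.081600 × 0.39 = 0.004545
P(Spacecraft attitude control lost) [OR] = 1 − (1−0.004545) × (1−0.06) × (1−0.30) = 0.344991
Rounded to 4 decimal places: P(Spacecraft attitude control lost) ≈ 0.3450.

0.3450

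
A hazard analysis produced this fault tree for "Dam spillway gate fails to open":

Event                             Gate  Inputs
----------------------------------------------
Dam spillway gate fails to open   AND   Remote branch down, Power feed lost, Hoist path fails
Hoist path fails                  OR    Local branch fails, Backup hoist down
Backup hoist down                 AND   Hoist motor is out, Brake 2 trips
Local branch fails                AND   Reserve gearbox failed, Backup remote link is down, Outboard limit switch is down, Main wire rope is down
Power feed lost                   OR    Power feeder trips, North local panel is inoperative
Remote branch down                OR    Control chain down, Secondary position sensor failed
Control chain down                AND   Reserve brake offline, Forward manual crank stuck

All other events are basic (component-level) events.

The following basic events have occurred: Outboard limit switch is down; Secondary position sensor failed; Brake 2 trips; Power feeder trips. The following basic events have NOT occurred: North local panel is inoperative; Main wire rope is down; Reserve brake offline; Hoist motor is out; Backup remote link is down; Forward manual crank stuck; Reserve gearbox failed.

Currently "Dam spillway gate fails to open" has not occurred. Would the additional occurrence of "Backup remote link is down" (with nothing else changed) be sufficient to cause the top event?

No

Counterfactual: set "Backup remote link is down" to occurred.
Control chain down [AND]: Reserve brake offline=not, Forward manual crank stuck=not → not all inputs occur → does not occur.
Remote branch down [OR]: Control chain down=not, Secondary position sensor failed=occurs → at least one input occurs → occurs.
Power feed lost [OR]: Power feeder trips=occurs, North local panel is inoperative=not → at least one input occurs → occurs.
Local branch fails [AND]: Reserve gearbox failed=not, Backup remote link is down=occurs, Outboard limit switch is down=occurs, Main wire rope is down=not → not all inputs occur → does not occur.
Backup hoist down [AND]: Hoist motor is out=not, Brake 2 trips=occurs → not all inputs occur → does not occur.
Hoist path fails [OR]: Local branch fails=not, Backup hoist down=not → no input occurs → does not occur.
Dam spillway gate fails to open [AND]: Remote branch down=occurs, Power feed lost=occurs, Hoist path fails=not → not all inputs occur → does not occur.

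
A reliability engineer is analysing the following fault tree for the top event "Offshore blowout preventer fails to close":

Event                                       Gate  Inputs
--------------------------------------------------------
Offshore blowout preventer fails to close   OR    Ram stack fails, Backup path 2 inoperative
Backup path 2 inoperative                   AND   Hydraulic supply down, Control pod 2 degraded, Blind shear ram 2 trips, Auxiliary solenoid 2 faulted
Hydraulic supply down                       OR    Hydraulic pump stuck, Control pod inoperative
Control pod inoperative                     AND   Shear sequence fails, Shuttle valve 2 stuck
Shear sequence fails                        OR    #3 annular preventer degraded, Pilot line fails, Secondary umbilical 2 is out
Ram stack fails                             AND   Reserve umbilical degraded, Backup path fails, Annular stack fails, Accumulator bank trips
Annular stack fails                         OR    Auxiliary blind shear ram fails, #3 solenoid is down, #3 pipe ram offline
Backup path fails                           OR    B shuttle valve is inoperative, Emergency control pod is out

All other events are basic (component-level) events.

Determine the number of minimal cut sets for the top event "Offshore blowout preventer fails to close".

Backup path fails [OR]: union of children's cut sets → 2 cut set(s).
Annular stack fails [OR]: union of children's cut sets → 3 cut set(s).
Ram stack fails [AND]: one cut set from each child combined → 1 × 2 × 3 × 1 = 6 cut set(s).
Shear sequence fails [OR]: union of children's cut sets → 3 cut set(s).
Control pod inoperative [AND]: one cut set from each child combined → 3 × 1 = 3 cut set(s).
Hydraulic supply down [OR]: union of children's cut sets → 4 cut set(s).
Backup path 2 inoperative [AND]: one cut set from each child combined → 4 × 1 × 1 × 1 = 4 cut set(s).
Offshore blowout preventer fails to close [OR]: union of children's cut sets → 10 cut set(s).
Minimal cut sets: {Accumulator bank trips, Auxiliary blind shear ram fails, B shuttle valve is inoperative, Reserve umbilical degraded}; {#3 solenoid is down, Accumulator bank trips, B shuttle valve is inoperative, Reserve umbilical degraded}; {#3 pipe ram offline, Accumulator bank trips, B shuttle valve is inoperative, Reserve umbilical degraded}; {Accumulator bank trips, Auxiliary blind shear ram fails, Emergency control pod is out, Reserve umbilical degraded}; {#3 solenoid is down, Accumulator bank trips, Emergency control pod is out, Reserve umbilical degraded}; {#3 pipe ram offline, Accumulator bank trips, Emergency control pod is out, Reserve umbilical degraded}; {Auxiliary solenoid 2 faulted, Blind shear ram 2 trips, Control pod 2 degraded, Hydraulic pump stuck}; {#3 annular preventer degraded, Auxiliary solenoid 2 faulted, Blind shear ram 2 trips, Control pod 2 degraded, Shuttle valve 2 stuck}; {Auxiliary solenoid 2 faulted, Blind shear ram 2 trips, Control pod 2 degraded, Pilot line fails, Shuttle valve 2 stuck}; {Auxiliary solenoid 2 faulted, Blind shear ram 2 trips, Control pod 2 degraded, Secondary umbilical 2 is out, Shuttle valve 2 stuck}.

10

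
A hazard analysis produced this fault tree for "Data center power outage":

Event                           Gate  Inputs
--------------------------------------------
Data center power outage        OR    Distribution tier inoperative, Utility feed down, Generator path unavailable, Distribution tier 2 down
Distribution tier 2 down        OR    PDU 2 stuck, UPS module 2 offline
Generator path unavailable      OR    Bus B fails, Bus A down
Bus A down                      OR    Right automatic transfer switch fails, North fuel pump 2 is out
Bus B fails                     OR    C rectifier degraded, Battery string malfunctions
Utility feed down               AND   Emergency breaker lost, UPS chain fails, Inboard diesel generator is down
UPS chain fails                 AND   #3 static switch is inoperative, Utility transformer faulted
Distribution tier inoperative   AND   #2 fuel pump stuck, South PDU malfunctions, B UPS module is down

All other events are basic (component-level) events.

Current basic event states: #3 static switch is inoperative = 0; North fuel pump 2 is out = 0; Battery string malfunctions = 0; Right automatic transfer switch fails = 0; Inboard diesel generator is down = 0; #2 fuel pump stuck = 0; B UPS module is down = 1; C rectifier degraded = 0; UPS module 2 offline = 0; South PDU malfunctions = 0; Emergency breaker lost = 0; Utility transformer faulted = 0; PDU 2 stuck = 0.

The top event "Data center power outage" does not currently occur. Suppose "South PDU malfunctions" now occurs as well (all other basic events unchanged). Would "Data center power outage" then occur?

Counterfactual: set "South PDU malfunctions" to occurred.
Distribution tier inoperative [AND]: #2 fuel pump stuck=not, South PDU malfunctions=occurs, B UPS module is down=occurs → not all inputs occur → does not occur.
UPS chain fails [AND]: #3 static switch is inoperative=not, Utility transformer faulted=not → not all inputs occur → does not occur.
Utility feed down [AND]: Emergency breaker lost=not, UPS chain fails=not, Inboard diesel generator is down=not → not all inputs occur → does not occur.
Bus B fails [OR]: C rectifier degraded=not, Battery string malfunctions=not → no input occurs → does not occur.
Bus A down [OR]: Right automatic transfer switch fails=not, North fuel pump 2 is out=not → no input occurs → does not occur.
Generator path unavailable [OR]: Bus B fails=not, Bus A down=not → no input occurs → does not occur.
Distribution tier 2 down [OR]: PDU 2 stuck=not, UPS module 2 offline=not → no input occurs → does not occur.
Data center power outage [OR]: Distribution tier inoperative=not, Utility feed down=not, Generator path unavailable=not, Distribution tier 2 down=not → no input occurs → does not occur.

No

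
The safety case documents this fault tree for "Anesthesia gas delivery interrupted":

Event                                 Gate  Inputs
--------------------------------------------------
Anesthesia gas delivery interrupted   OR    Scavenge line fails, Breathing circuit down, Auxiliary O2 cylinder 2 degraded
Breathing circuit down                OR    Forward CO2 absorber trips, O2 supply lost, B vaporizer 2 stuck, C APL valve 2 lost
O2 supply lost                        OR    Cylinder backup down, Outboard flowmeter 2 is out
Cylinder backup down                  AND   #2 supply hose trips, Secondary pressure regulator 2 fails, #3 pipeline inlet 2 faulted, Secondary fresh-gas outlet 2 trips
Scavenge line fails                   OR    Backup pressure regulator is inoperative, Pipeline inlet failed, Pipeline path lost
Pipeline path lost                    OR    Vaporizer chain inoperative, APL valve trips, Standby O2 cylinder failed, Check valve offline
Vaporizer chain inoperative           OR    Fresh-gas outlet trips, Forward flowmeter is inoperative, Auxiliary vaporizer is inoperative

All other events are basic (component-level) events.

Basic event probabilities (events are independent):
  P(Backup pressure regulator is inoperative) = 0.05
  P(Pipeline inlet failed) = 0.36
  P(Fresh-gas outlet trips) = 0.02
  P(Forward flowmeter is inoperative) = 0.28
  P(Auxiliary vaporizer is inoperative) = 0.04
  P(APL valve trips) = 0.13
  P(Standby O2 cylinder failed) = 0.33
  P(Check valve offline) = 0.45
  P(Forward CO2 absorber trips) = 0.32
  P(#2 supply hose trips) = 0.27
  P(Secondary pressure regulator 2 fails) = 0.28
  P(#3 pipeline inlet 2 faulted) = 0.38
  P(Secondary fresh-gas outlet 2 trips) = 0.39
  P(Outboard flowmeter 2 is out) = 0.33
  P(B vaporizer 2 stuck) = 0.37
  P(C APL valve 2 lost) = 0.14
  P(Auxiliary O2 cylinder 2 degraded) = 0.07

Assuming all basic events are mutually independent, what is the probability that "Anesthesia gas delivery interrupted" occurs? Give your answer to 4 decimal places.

P(Vaporizer chain inoperative) [OR] = 1 − (1−0.02) × (1−0.28) × (1−0.04) = 0.322624
P(Pipeline path lost) [OR] = 1 − (1−0.322624) × (1−0.13) × (1−0.33) × (1−0.45) = 0.782837
P(Scavenge line fails) [OR] = 1 − (1−0.05) × (1−0.36) × (1−0.782837) = 0.867965
P(Cylinder backup down) [AND] = 0.27 × 0.28 × 0.38 × 0.39 = 0.011204
P(O2 supply lost) [OR] = 1 − (1−0.011204) × (1−0.33) = 0.337507
P(Breathing circuit down) [OR] = 1 − (1−0.32) × (1−0.337507) × (1−0.37) × (1−0.14) = 0.755922
P(Anesthesia gas delivery interrupted) [OR] = 1 − (1−0.867965) × (1−0.755922) × (1−0.07) = 0.970029
Rounded to 4 decimal places: P(Anesthesia gas delivery interrupted) ≈ 0.9700.

0.9700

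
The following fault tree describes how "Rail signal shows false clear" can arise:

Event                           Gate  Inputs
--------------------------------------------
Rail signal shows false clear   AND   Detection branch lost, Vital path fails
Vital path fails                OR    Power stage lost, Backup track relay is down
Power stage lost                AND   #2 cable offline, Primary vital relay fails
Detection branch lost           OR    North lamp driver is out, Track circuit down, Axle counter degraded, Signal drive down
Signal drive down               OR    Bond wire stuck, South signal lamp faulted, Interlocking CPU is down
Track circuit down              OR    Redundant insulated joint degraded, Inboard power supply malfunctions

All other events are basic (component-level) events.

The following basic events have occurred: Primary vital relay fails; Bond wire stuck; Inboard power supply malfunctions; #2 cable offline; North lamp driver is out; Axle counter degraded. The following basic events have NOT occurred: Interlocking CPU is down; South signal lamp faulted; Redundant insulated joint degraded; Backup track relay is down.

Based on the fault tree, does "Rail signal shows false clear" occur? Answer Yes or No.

Yes

Track circuit down [OR]: Redundant insulated joint degraded=not, Inboard power supply malfunctions=occurs → at least one input occurs → occurs.
Signal drive down [OR]: Bond wire stuck=occurs, South signal lamp faulted=not, Interlocking CPU is down=not → at least one input occurs → occurs.
Detection branch lost [OR]: North lamp driver is out=occurs, Track circuit down=occurs, Axle counter degraded=occurs, Signal drive down=occurs → at least one input occurs → occurs.
Power stage lost [AND]: #2 cable offline=occurs, Primary vital relay fails=occurs → all inputs occur → occurs.
Vital path fails [OR]: Power stage lost=occurs, Backup track relay is down=not → at least one input occurs → occurs.
Rail signal shows false clear [AND]: Detection branch lost=occurs, Vital path fails=occurs → all inputs occur → occurs.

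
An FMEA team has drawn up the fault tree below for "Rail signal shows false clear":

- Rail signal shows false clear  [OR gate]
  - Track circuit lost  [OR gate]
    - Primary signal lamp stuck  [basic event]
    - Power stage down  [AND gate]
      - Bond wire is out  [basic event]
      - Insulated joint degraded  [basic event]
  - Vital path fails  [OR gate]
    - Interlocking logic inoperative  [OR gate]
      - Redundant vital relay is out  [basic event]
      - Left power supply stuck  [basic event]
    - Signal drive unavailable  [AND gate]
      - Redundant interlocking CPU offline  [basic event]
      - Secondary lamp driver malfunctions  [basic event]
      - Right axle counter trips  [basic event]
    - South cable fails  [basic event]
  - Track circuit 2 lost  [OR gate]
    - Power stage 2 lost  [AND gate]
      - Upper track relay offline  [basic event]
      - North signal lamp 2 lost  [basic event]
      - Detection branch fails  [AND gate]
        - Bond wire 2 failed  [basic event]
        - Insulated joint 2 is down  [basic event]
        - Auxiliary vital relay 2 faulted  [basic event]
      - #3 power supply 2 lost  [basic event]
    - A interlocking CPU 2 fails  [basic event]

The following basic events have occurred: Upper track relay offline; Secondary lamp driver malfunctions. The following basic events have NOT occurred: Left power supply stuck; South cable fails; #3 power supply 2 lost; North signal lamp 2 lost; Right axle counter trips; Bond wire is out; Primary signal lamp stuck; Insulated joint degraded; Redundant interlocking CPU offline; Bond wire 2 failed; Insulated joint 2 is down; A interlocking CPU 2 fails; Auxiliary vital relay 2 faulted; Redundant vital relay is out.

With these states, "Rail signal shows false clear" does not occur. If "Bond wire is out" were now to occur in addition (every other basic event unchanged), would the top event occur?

No

Counterfactual: set "Bond wire is out" to occurred.
Power stage down [AND]: Bond wire is out=occurs, Insulated joint degraded=not → not all inputs occur → does not occur.
Track circuit lost [OR]: Primary signal lamp stuck=not, Power stage down=not → no input occurs → does not occur.
Interlocking logic inoperative [OR]: Redundant vital relay is out=not, Left power supply stuck=not → no input occurs → does not occur.
Signal drive unavailable [AND]: Redundant interlocking CPU offline=not, Secondary lamp driver malfunctions=occurs, Right axle counter trips=not → not all inputs occur → does not occur.
Vital path fails [OR]: Interlocking logic inoperative=not, Signal drive unavailable=not, South cable fails=not → no input occurs → does not occur.
Detection branch fails [AND]: Bond wire 2 failed=not, Insulated joint 2 is down=not, Auxiliary vital relay 2 faulted=not → not all inputs occur → does not occur.
Power stage 2 lost [AND]: Upper track relay offline=occurs, North signal lamp 2 lost=not, Detection branch fails=not, #3 power supply 2 lost=not → not all inputs occur → does not occur.
Track circuit 2 lost [OR]: Power stage 2 lost=not, A interlocking CPU 2 fails=not → no input occurs → does not occur.
Rail signal shows false clear [OR]: Track circuit lost=not, Vital path fails=not, Track circuit 2 lost=not → no input occurs → does not occur.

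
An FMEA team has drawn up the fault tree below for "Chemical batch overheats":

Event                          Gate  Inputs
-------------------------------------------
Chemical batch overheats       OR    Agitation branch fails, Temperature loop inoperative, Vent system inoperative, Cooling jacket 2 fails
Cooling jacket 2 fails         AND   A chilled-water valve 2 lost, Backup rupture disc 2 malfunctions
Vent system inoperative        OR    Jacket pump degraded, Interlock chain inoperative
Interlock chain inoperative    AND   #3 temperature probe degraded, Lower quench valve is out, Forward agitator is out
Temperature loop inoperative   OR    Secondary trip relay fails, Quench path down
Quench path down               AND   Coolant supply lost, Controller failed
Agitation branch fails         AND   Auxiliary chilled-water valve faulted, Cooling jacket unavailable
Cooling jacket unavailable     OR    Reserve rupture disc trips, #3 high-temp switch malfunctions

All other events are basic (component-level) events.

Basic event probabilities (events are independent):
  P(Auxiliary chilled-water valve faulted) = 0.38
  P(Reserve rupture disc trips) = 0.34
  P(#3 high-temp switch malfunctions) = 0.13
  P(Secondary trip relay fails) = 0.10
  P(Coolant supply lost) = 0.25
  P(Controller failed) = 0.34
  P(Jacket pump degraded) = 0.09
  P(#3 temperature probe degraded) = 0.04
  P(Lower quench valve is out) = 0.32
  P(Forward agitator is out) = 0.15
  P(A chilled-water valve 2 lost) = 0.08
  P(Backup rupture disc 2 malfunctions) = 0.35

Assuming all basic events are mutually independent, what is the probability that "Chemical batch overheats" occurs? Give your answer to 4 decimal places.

P(Cooling jacket unavailable) [OR] = 1 − (1−0.34) × (1−0.13) = 0.425800
P(Agitation branch fails) [AND] = 0.38 × 0.425800 = 0.161804
P(Quench path down) [AND] = 0.25 × 0.34 = 0.085000
P(Temperature loop inoperative) [OR] = 1 − (1−0.10) × (1−0.085000) = 0.176500
P(Interlock chain inoperative) [AND] = 0.04 × 0.32 × 0.15 = 0.001920
P(Vent system inoperative) [OR] = 1 − (1−0.09) × (1−0.001920) = 0.091747
P(Cooling jacket 2 fails) [AND] = 0.08 × 0.35 = 0.028000
P(Chemical batch overheats) [OR] = 1 − (1−0.161804) × (1−0.176500) × (1−0.091747) × (1−0.028000) = 0.390628
Rounded to 4 decimal places: P(Chemical batch overheats) ≈ 0.3906.

0.3906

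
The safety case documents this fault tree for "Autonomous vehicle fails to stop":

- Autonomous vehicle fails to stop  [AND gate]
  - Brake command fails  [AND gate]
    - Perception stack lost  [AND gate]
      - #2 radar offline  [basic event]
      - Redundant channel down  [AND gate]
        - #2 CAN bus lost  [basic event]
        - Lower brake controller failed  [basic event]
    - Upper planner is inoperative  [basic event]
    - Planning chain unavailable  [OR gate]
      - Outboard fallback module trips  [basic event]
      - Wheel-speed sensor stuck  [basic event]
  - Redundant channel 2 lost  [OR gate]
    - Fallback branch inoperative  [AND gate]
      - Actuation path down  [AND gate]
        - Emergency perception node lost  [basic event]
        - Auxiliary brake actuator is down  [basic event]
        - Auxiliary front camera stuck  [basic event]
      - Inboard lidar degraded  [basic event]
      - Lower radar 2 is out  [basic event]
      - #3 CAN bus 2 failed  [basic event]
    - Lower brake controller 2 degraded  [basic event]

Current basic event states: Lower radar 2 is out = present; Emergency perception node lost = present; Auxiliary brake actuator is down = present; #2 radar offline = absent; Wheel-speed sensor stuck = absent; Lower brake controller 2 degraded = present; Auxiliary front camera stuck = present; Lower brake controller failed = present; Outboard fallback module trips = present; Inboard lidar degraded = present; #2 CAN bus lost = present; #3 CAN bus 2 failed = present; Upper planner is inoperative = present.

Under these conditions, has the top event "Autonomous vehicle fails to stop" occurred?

No

Redundant channel down [AND]: #2 CAN bus lost=occurs, Lower brake controller failed=occurs → all inputs occur → occurs.
Perception stack lost [AND]: #2 radar offline=not, Redundant channel down=occurs → not all inputs occur → does not occur.
Planning chain unavailable [OR]: Outboard fallback module trips=occurs, Wheel-speed sensor stuck=not → at least one input occurs → occurs.
Brake command fails [AND]: Perception stack lost=not, Upper planner is inoperative=occurs, Planning chain unavailable=occurs → not all inputs occur → does not occur.
Actuation path down [AND]: Emergency perception node lost=occurs, Auxiliary brake actuator is down=occurs, Auxiliary front camera stuck=occurs → all inputs occur → occurs.
Fallback branch inoperative [AND]: Actuation path down=occurs, Inboard lidar degraded=occurs, Lower radar 2 is out=occurs, #3 CAN bus 2 failed=occurs → all inputs occur → occurs.
Redundant channel 2 lost [OR]: Fallback branch inoperative=occurs, Lower brake controller 2 degraded=occurs → at least one input occurs → occurs.
Autonomous vehicle fails to stop [AND]: Brake command fails=not, Redundant channel 2 lost=occurs → not all inputs occur → does not occur.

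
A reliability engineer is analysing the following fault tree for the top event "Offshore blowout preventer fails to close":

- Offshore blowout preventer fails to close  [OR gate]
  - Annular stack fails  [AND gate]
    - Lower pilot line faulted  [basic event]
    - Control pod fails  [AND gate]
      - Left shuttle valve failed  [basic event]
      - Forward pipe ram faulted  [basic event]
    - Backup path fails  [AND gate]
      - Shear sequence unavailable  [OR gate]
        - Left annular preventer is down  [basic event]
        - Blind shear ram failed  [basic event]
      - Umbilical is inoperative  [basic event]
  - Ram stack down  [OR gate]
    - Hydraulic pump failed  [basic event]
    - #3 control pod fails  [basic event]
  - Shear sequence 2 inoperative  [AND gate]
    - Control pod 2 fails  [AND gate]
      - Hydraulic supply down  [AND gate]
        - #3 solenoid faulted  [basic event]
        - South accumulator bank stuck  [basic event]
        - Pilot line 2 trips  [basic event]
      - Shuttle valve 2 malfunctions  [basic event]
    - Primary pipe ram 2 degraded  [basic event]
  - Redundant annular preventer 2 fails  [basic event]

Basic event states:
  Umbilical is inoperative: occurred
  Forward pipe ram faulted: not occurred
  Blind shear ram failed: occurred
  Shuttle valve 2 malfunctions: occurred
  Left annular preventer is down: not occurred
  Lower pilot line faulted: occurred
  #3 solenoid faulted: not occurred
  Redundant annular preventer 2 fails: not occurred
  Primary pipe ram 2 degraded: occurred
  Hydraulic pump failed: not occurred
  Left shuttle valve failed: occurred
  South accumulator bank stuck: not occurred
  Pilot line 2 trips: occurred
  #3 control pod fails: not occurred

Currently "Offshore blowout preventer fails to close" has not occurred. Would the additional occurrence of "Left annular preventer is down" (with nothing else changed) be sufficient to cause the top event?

Counterfactual: set "Left annular preventer is down" to occurred.
Control pod fails [AND]: Left shuttle valve failed=occurs, Forward pipe ram faulted=not → not all inputs occur → does not occur.
Shear sequence unavailable [OR]: Left annular preventer is down=occurs, Blind shear ram failed=occurs → at least one input occurs → occurs.
Backup path fails [AND]: Shear sequence unavailable=occurs, Umbilical is inoperative=occurs → all inputs occur → occurs.
Annular stack fails [AND]: Lower pilot line faulted=occurs, Control pod fails=not, Backup path fails=occurs → not all inputs occur → does not occur.
Ram stack down [OR]: Hydraulic pump failed=not, #3 control pod fails=not → no input occurs → does not occur.
Hydraulic supply down [AND]: #3 solenoid faulted=not, South accumulator bank stuck=not, Pilot line 2 trips=occurs → not all inputs occur → does not occur.
Control pod 2 fails [AND]: Hydraulic supply down=not, Shuttle valve 2 malfunctions=occurs → not all inputs occur → does not occur.
Shear sequence 2 inoperative [AND]: Control pod 2 fails=not, Primary pipe ram 2 degraded=occurs → not all inputs occur → does not occur.
Offshore blowout preventer fails to close [OR]: Annular stack fails=not, Ram stack down=not, Shear sequence 2 inoperative=not, Redundant annular preventer 2 fails=not → no input occurs → does not occur.

No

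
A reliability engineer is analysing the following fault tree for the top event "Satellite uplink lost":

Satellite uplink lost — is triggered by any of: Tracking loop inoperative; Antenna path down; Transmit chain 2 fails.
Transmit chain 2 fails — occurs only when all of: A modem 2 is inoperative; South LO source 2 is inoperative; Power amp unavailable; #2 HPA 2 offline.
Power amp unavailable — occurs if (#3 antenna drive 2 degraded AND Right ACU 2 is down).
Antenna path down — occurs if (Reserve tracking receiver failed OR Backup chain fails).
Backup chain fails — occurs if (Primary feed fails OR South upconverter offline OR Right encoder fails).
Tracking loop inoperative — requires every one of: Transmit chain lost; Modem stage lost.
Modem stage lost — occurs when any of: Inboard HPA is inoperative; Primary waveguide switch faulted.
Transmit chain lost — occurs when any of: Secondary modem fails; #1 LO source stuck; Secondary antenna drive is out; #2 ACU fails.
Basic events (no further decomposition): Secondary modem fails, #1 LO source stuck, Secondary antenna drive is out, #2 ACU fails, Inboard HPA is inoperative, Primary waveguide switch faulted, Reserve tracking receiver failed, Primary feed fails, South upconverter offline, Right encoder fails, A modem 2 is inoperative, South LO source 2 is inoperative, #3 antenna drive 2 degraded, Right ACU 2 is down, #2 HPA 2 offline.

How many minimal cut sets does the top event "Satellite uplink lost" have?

Transmit chain lost [OR]: union of children's cut sets → 4 cut set(s).
Modem stage lost [OR]: union of children's cut sets → 2 cut set(s).
Tracking loop inoperative [AND]: one cut set from each child combined → 4 × 2 = 8 cut set(s).
Backup chain fails [OR]: union of children's cut sets → 3 cut set(s).
Antenna path down [OR]: union of children's cut sets → 4 cut set(s).
Power amp unavailable [AND]: one cut set from each child combined → 1 × 1 = 1 cut set(s).
Transmit chain 2 fails [AND]: one cut set from each child combined → 1 × 1 × 1 × 1 = 1 cut set(s).
Satellite uplink lost [OR]: union of children's cut sets → 13 cut set(s).

13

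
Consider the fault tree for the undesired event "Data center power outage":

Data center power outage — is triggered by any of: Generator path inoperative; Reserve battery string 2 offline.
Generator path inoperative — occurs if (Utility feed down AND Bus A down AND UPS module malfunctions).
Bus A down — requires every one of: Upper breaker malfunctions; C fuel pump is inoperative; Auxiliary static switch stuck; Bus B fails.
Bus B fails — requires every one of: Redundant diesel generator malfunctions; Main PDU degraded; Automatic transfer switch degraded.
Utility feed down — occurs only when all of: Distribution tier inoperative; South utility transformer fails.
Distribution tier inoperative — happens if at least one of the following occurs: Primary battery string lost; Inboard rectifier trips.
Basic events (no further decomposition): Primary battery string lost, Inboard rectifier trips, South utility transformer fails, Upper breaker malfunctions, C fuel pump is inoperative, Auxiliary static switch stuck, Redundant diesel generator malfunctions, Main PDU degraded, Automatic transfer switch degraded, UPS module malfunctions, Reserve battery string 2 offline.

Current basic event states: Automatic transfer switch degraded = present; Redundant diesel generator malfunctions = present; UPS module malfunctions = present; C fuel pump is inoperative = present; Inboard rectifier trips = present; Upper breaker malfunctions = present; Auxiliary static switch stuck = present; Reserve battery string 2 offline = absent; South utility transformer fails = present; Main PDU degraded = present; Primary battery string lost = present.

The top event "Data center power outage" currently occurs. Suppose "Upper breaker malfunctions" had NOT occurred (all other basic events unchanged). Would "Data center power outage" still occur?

Counterfactual: set "Upper breaker malfunctions" to not occurred.
Distribution tier inoperative [OR]: Primary battery string lost=occurs, Inboard rectifier trips=occurs → at least one input occurs → occurs.
Utility feed down [AND]: Distribution tier inoperative=occurs, South utility transformer fails=occurs → all inputs occur → occurs.
Bus B fails [AND]: Redundant diesel generator malfunctions=occurs, Main PDU degraded=occurs, Automatic transfer switch degraded=occurs → all inputs occur → occurs.
Bus A down [AND]: Upper breaker malfunctions=not, C fuel pump is inoperative=occurs, Auxiliary static switch stuck=occurs, Bus B fails=occurs → not all inputs occur → does not occur.
Generator path inoperative [AND]: Utility feed down=occurs, Bus A down=not, UPS module malfunctions=occurs → not all inputs occur → does not occur.
Data center power outage [OR]: Generator path inoperative=not, Reserve battery string 2 offline=not → no input occurs → does not occur.

No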